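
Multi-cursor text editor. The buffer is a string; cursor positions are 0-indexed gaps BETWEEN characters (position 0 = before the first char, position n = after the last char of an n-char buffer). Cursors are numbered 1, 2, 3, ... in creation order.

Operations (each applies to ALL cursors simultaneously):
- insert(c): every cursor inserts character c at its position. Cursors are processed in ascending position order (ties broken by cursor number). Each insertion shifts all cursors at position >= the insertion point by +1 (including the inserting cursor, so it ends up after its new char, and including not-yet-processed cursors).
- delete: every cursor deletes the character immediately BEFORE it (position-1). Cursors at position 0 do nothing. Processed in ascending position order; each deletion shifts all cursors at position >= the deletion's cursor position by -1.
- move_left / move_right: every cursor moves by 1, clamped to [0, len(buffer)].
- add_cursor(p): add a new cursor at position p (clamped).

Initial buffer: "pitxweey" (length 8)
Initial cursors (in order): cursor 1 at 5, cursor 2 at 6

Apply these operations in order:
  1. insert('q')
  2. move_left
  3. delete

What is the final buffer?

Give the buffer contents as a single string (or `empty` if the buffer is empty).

Answer: pitxqqey

Derivation:
After op 1 (insert('q')): buffer="pitxwqeqey" (len 10), cursors c1@6 c2@8, authorship .....1.2..
After op 2 (move_left): buffer="pitxwqeqey" (len 10), cursors c1@5 c2@7, authorship .....1.2..
After op 3 (delete): buffer="pitxqqey" (len 8), cursors c1@4 c2@5, authorship ....12..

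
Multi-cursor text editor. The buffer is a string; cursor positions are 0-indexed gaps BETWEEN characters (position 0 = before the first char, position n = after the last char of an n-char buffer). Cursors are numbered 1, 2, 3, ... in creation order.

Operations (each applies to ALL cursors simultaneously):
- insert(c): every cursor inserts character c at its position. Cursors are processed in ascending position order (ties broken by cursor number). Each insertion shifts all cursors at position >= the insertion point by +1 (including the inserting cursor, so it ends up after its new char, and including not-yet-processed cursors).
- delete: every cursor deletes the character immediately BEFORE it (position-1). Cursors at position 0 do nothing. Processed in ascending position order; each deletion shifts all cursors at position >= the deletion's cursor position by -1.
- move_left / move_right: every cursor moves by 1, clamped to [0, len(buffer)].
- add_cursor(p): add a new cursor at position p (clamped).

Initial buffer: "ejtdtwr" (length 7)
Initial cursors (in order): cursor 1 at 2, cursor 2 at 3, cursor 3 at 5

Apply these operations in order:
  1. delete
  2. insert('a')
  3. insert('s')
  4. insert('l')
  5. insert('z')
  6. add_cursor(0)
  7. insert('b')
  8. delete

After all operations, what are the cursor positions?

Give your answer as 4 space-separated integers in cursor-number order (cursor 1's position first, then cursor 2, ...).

Answer: 9 9 14 0

Derivation:
After op 1 (delete): buffer="edwr" (len 4), cursors c1@1 c2@1 c3@2, authorship ....
After op 2 (insert('a')): buffer="eaadawr" (len 7), cursors c1@3 c2@3 c3@5, authorship .12.3..
After op 3 (insert('s')): buffer="eaassdaswr" (len 10), cursors c1@5 c2@5 c3@8, authorship .1212.33..
After op 4 (insert('l')): buffer="eaasslldaslwr" (len 13), cursors c1@7 c2@7 c3@11, authorship .121212.333..
After op 5 (insert('z')): buffer="eaassllzzdaslzwr" (len 16), cursors c1@9 c2@9 c3@14, authorship .12121212.3333..
After op 6 (add_cursor(0)): buffer="eaassllzzdaslzwr" (len 16), cursors c4@0 c1@9 c2@9 c3@14, authorship .12121212.3333..
After op 7 (insert('b')): buffer="beaassllzzbbdaslzbwr" (len 20), cursors c4@1 c1@12 c2@12 c3@18, authorship 4.1212121212.33333..
After op 8 (delete): buffer="eaassllzzdaslzwr" (len 16), cursors c4@0 c1@9 c2@9 c3@14, authorship .12121212.3333..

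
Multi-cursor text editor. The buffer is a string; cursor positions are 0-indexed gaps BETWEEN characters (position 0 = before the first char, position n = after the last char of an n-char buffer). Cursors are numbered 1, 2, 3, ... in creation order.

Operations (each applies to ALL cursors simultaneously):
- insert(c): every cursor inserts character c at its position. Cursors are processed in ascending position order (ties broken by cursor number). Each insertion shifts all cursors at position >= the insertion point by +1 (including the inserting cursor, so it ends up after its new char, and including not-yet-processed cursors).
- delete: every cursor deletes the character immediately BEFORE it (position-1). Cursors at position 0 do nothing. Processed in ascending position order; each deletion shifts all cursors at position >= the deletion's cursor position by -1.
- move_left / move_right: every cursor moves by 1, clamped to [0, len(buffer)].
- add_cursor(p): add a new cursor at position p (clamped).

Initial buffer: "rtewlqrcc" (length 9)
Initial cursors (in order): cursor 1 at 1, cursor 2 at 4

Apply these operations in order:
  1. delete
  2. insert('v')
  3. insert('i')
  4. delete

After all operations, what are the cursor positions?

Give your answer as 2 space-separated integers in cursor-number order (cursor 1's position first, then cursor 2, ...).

Answer: 1 4

Derivation:
After op 1 (delete): buffer="telqrcc" (len 7), cursors c1@0 c2@2, authorship .......
After op 2 (insert('v')): buffer="vtevlqrcc" (len 9), cursors c1@1 c2@4, authorship 1..2.....
After op 3 (insert('i')): buffer="vitevilqrcc" (len 11), cursors c1@2 c2@6, authorship 11..22.....
After op 4 (delete): buffer="vtevlqrcc" (len 9), cursors c1@1 c2@4, authorship 1..2.....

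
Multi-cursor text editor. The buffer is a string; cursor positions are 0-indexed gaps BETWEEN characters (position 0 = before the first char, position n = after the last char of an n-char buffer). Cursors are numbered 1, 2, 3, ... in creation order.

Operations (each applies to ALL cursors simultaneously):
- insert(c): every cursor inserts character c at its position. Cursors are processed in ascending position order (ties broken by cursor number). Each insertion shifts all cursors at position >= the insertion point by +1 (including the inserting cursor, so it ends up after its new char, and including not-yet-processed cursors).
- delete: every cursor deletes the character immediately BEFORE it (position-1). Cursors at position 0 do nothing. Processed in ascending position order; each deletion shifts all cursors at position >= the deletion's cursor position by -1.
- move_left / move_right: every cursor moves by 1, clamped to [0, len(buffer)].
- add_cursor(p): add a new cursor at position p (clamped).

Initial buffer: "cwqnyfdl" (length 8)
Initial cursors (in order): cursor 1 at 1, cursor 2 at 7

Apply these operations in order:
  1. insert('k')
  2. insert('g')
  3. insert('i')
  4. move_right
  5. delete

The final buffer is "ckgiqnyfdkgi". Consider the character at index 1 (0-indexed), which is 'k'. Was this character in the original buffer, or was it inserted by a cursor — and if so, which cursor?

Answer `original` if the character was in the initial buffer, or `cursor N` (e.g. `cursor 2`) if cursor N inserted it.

After op 1 (insert('k')): buffer="ckwqnyfdkl" (len 10), cursors c1@2 c2@9, authorship .1......2.
After op 2 (insert('g')): buffer="ckgwqnyfdkgl" (len 12), cursors c1@3 c2@11, authorship .11......22.
After op 3 (insert('i')): buffer="ckgiwqnyfdkgil" (len 14), cursors c1@4 c2@13, authorship .111......222.
After op 4 (move_right): buffer="ckgiwqnyfdkgil" (len 14), cursors c1@5 c2@14, authorship .111......222.
After op 5 (delete): buffer="ckgiqnyfdkgi" (len 12), cursors c1@4 c2@12, authorship .111.....222
Authorship (.=original, N=cursor N): . 1 1 1 . . . . . 2 2 2
Index 1: author = 1

Answer: cursor 1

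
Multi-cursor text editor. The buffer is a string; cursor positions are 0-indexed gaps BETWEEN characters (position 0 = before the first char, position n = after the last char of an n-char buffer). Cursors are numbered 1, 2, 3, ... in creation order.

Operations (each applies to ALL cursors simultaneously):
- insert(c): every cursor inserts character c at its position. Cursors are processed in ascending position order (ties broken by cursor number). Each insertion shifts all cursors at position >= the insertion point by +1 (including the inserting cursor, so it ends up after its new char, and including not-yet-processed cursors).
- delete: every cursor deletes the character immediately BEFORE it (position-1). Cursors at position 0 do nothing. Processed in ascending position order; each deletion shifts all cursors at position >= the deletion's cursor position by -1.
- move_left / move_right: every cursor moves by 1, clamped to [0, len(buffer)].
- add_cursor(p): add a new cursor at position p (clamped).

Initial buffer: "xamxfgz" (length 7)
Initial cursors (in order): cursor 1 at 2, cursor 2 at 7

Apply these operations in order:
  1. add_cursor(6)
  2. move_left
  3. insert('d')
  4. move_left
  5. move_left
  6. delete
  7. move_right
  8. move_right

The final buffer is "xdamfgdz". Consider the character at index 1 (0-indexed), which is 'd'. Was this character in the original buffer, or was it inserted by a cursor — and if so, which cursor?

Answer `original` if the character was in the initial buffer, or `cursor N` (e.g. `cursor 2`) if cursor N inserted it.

After op 1 (add_cursor(6)): buffer="xamxfgz" (len 7), cursors c1@2 c3@6 c2@7, authorship .......
After op 2 (move_left): buffer="xamxfgz" (len 7), cursors c1@1 c3@5 c2@6, authorship .......
After op 3 (insert('d')): buffer="xdamxfdgdz" (len 10), cursors c1@2 c3@7 c2@9, authorship .1....3.2.
After op 4 (move_left): buffer="xdamxfdgdz" (len 10), cursors c1@1 c3@6 c2@8, authorship .1....3.2.
After op 5 (move_left): buffer="xdamxfdgdz" (len 10), cursors c1@0 c3@5 c2@7, authorship .1....3.2.
After op 6 (delete): buffer="xdamfgdz" (len 8), cursors c1@0 c3@4 c2@5, authorship .1....2.
After op 7 (move_right): buffer="xdamfgdz" (len 8), cursors c1@1 c3@5 c2@6, authorship .1....2.
After op 8 (move_right): buffer="xdamfgdz" (len 8), cursors c1@2 c3@6 c2@7, authorship .1....2.
Authorship (.=original, N=cursor N): . 1 . . . . 2 .
Index 1: author = 1

Answer: cursor 1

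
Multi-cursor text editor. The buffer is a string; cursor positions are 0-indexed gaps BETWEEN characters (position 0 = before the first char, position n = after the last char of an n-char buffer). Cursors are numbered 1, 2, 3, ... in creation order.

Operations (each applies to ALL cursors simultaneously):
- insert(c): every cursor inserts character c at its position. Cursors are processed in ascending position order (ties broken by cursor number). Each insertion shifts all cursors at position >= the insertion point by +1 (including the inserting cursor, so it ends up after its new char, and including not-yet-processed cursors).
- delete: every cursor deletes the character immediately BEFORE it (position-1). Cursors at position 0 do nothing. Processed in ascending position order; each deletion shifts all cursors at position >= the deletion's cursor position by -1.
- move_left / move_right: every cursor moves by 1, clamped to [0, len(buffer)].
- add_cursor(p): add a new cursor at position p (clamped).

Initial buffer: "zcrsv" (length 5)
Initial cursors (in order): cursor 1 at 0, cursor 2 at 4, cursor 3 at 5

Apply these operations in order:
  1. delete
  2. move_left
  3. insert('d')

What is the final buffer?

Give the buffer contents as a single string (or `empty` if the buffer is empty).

After op 1 (delete): buffer="zcr" (len 3), cursors c1@0 c2@3 c3@3, authorship ...
After op 2 (move_left): buffer="zcr" (len 3), cursors c1@0 c2@2 c3@2, authorship ...
After op 3 (insert('d')): buffer="dzcddr" (len 6), cursors c1@1 c2@5 c3@5, authorship 1..23.

Answer: dzcddr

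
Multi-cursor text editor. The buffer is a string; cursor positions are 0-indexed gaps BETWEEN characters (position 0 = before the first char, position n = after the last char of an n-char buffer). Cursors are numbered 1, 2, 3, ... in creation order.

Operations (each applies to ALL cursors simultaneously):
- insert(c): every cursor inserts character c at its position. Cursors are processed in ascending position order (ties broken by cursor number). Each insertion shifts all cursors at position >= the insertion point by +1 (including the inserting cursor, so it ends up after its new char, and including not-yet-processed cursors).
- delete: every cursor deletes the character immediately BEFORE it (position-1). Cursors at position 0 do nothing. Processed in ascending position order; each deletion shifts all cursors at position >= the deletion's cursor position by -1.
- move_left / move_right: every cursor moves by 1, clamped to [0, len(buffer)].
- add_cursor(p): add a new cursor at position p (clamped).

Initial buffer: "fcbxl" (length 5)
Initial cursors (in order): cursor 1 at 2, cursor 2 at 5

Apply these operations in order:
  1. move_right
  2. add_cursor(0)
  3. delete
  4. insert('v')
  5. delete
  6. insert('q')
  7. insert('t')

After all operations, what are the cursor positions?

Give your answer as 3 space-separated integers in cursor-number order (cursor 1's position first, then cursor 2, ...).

Answer: 6 9 2

Derivation:
After op 1 (move_right): buffer="fcbxl" (len 5), cursors c1@3 c2@5, authorship .....
After op 2 (add_cursor(0)): buffer="fcbxl" (len 5), cursors c3@0 c1@3 c2@5, authorship .....
After op 3 (delete): buffer="fcx" (len 3), cursors c3@0 c1@2 c2@3, authorship ...
After op 4 (insert('v')): buffer="vfcvxv" (len 6), cursors c3@1 c1@4 c2@6, authorship 3..1.2
After op 5 (delete): buffer="fcx" (len 3), cursors c3@0 c1@2 c2@3, authorship ...
After op 6 (insert('q')): buffer="qfcqxq" (len 6), cursors c3@1 c1@4 c2@6, authorship 3..1.2
After op 7 (insert('t')): buffer="qtfcqtxqt" (len 9), cursors c3@2 c1@6 c2@9, authorship 33..11.22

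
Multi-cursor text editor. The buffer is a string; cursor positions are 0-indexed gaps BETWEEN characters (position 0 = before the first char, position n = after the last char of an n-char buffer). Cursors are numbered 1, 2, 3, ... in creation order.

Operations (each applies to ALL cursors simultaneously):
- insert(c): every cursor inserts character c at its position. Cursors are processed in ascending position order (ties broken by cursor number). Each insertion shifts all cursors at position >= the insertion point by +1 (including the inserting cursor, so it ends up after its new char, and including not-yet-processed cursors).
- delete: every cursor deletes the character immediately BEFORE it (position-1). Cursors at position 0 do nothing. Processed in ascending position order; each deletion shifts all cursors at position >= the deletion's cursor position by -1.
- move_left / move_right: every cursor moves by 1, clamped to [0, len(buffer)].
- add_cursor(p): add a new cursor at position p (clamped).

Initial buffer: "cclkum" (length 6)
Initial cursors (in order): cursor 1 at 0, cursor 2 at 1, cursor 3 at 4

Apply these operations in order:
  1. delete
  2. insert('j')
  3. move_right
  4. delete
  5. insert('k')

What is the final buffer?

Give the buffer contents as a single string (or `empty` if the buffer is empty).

Answer: jkkljkm

Derivation:
After op 1 (delete): buffer="clum" (len 4), cursors c1@0 c2@0 c3@2, authorship ....
After op 2 (insert('j')): buffer="jjcljum" (len 7), cursors c1@2 c2@2 c3@5, authorship 12..3..
After op 3 (move_right): buffer="jjcljum" (len 7), cursors c1@3 c2@3 c3@6, authorship 12..3..
After op 4 (delete): buffer="jljm" (len 4), cursors c1@1 c2@1 c3@3, authorship 1.3.
After op 5 (insert('k')): buffer="jkkljkm" (len 7), cursors c1@3 c2@3 c3@6, authorship 112.33.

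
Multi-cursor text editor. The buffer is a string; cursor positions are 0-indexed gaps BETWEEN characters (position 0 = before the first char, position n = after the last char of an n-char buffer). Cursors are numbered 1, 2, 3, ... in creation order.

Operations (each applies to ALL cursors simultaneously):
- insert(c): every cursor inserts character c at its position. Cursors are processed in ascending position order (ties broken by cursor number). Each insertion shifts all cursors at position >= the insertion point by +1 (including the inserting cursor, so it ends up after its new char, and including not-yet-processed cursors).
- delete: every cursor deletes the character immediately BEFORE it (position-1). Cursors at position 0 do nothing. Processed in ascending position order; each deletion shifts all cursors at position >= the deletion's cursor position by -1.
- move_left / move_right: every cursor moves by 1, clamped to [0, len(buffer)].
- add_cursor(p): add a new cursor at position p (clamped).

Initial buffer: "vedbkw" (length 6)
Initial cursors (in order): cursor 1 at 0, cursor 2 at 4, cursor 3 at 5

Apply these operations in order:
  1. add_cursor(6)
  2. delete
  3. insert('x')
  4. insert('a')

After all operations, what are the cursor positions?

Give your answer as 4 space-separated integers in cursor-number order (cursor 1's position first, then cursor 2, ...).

Answer: 2 11 11 11

Derivation:
After op 1 (add_cursor(6)): buffer="vedbkw" (len 6), cursors c1@0 c2@4 c3@5 c4@6, authorship ......
After op 2 (delete): buffer="ved" (len 3), cursors c1@0 c2@3 c3@3 c4@3, authorship ...
After op 3 (insert('x')): buffer="xvedxxx" (len 7), cursors c1@1 c2@7 c3@7 c4@7, authorship 1...234
After op 4 (insert('a')): buffer="xavedxxxaaa" (len 11), cursors c1@2 c2@11 c3@11 c4@11, authorship 11...234234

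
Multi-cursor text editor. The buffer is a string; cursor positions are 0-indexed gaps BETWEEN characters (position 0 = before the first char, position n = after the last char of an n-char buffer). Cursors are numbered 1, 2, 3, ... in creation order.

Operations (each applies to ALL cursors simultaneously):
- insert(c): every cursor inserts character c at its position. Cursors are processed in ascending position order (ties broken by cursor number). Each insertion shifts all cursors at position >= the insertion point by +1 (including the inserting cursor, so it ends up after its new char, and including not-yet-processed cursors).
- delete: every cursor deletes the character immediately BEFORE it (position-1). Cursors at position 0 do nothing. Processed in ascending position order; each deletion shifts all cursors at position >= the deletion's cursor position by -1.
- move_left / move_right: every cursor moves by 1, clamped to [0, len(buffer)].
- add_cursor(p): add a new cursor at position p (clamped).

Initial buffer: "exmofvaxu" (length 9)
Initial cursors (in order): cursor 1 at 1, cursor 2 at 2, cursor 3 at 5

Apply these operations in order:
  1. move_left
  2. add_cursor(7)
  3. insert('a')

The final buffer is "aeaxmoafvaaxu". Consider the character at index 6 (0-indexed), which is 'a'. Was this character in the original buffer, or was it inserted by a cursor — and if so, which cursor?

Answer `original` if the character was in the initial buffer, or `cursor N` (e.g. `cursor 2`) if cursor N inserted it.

Answer: cursor 3

Derivation:
After op 1 (move_left): buffer="exmofvaxu" (len 9), cursors c1@0 c2@1 c3@4, authorship .........
After op 2 (add_cursor(7)): buffer="exmofvaxu" (len 9), cursors c1@0 c2@1 c3@4 c4@7, authorship .........
After op 3 (insert('a')): buffer="aeaxmoafvaaxu" (len 13), cursors c1@1 c2@3 c3@7 c4@11, authorship 1.2...3...4..
Authorship (.=original, N=cursor N): 1 . 2 . . . 3 . . . 4 . .
Index 6: author = 3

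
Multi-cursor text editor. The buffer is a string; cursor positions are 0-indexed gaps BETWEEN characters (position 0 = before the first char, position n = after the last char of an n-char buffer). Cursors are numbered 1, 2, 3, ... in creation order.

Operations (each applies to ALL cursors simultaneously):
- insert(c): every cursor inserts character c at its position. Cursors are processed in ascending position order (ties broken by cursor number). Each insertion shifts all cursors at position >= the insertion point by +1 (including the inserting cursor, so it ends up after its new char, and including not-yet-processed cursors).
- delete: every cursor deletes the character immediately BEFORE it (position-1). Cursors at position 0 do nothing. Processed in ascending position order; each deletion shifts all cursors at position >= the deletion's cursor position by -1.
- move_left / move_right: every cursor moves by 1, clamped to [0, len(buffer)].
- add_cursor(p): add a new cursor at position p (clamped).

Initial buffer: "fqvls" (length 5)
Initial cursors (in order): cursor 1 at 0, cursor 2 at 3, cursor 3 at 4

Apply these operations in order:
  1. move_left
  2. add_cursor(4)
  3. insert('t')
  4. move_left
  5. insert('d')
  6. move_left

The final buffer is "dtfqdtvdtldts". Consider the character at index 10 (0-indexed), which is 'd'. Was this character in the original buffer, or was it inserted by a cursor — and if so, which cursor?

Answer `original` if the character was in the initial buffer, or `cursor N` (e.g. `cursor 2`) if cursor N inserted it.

Answer: cursor 4

Derivation:
After op 1 (move_left): buffer="fqvls" (len 5), cursors c1@0 c2@2 c3@3, authorship .....
After op 2 (add_cursor(4)): buffer="fqvls" (len 5), cursors c1@0 c2@2 c3@3 c4@4, authorship .....
After op 3 (insert('t')): buffer="tfqtvtlts" (len 9), cursors c1@1 c2@4 c3@6 c4@8, authorship 1..2.3.4.
After op 4 (move_left): buffer="tfqtvtlts" (len 9), cursors c1@0 c2@3 c3@5 c4@7, authorship 1..2.3.4.
After op 5 (insert('d')): buffer="dtfqdtvdtldts" (len 13), cursors c1@1 c2@5 c3@8 c4@11, authorship 11..22.33.44.
After op 6 (move_left): buffer="dtfqdtvdtldts" (len 13), cursors c1@0 c2@4 c3@7 c4@10, authorship 11..22.33.44.
Authorship (.=original, N=cursor N): 1 1 . . 2 2 . 3 3 . 4 4 .
Index 10: author = 4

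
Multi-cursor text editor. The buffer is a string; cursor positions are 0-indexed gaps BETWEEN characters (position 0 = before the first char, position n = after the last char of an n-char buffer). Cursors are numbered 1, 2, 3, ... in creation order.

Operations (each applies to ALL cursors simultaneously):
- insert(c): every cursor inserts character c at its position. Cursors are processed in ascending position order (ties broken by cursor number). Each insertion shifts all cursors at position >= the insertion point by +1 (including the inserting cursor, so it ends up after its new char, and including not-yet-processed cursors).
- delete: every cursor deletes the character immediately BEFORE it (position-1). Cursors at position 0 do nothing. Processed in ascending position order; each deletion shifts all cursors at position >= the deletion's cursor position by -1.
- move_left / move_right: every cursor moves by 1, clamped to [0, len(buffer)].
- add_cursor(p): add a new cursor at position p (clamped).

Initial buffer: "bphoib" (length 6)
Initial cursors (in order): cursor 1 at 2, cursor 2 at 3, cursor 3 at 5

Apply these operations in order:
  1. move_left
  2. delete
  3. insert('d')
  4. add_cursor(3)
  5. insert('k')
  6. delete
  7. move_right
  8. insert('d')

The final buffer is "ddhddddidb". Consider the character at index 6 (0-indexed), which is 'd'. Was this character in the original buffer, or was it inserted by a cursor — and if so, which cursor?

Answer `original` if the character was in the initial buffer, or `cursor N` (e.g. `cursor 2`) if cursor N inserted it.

Answer: cursor 4

Derivation:
After op 1 (move_left): buffer="bphoib" (len 6), cursors c1@1 c2@2 c3@4, authorship ......
After op 2 (delete): buffer="hib" (len 3), cursors c1@0 c2@0 c3@1, authorship ...
After op 3 (insert('d')): buffer="ddhdib" (len 6), cursors c1@2 c2@2 c3@4, authorship 12.3..
After op 4 (add_cursor(3)): buffer="ddhdib" (len 6), cursors c1@2 c2@2 c4@3 c3@4, authorship 12.3..
After op 5 (insert('k')): buffer="ddkkhkdkib" (len 10), cursors c1@4 c2@4 c4@6 c3@8, authorship 1212.433..
After op 6 (delete): buffer="ddhdib" (len 6), cursors c1@2 c2@2 c4@3 c3@4, authorship 12.3..
After op 7 (move_right): buffer="ddhdib" (len 6), cursors c1@3 c2@3 c4@4 c3@5, authorship 12.3..
After op 8 (insert('d')): buffer="ddhddddidb" (len 10), cursors c1@5 c2@5 c4@7 c3@9, authorship 12.1234.3.
Authorship (.=original, N=cursor N): 1 2 . 1 2 3 4 . 3 .
Index 6: author = 4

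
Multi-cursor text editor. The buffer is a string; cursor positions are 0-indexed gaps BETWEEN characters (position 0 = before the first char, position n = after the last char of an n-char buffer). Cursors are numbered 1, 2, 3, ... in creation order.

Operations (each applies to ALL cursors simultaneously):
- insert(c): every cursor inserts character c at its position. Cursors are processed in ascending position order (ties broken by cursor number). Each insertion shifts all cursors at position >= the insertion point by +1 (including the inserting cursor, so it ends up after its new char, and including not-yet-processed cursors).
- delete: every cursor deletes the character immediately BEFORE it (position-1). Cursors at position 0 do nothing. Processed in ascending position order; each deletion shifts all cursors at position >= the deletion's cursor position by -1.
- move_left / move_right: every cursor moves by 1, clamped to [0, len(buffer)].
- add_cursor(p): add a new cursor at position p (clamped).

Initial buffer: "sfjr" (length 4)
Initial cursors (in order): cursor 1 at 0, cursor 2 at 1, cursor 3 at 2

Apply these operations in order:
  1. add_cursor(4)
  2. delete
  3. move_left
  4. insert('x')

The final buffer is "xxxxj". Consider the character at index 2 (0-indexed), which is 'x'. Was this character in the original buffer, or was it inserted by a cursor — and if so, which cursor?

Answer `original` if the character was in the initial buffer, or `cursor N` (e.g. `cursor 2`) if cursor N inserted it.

Answer: cursor 3

Derivation:
After op 1 (add_cursor(4)): buffer="sfjr" (len 4), cursors c1@0 c2@1 c3@2 c4@4, authorship ....
After op 2 (delete): buffer="j" (len 1), cursors c1@0 c2@0 c3@0 c4@1, authorship .
After op 3 (move_left): buffer="j" (len 1), cursors c1@0 c2@0 c3@0 c4@0, authorship .
After op 4 (insert('x')): buffer="xxxxj" (len 5), cursors c1@4 c2@4 c3@4 c4@4, authorship 1234.
Authorship (.=original, N=cursor N): 1 2 3 4 .
Index 2: author = 3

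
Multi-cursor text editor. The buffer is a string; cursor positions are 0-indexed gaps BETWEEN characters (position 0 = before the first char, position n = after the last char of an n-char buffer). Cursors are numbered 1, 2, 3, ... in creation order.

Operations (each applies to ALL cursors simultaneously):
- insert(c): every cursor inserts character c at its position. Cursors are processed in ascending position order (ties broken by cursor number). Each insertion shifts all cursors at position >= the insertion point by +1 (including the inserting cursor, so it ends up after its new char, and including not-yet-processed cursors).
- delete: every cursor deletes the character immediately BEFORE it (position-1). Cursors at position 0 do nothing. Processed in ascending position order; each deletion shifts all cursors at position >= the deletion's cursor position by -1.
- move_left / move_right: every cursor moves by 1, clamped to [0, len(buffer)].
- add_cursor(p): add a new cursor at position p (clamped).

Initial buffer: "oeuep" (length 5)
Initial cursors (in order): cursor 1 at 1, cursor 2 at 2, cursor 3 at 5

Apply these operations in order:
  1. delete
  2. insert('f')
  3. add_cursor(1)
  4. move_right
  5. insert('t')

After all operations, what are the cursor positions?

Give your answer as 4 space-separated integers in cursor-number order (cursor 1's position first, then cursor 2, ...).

After op 1 (delete): buffer="ue" (len 2), cursors c1@0 c2@0 c3@2, authorship ..
After op 2 (insert('f')): buffer="ffuef" (len 5), cursors c1@2 c2@2 c3@5, authorship 12..3
After op 3 (add_cursor(1)): buffer="ffuef" (len 5), cursors c4@1 c1@2 c2@2 c3@5, authorship 12..3
After op 4 (move_right): buffer="ffuef" (len 5), cursors c4@2 c1@3 c2@3 c3@5, authorship 12..3
After op 5 (insert('t')): buffer="fftutteft" (len 9), cursors c4@3 c1@6 c2@6 c3@9, authorship 124.12.33

Answer: 6 6 9 3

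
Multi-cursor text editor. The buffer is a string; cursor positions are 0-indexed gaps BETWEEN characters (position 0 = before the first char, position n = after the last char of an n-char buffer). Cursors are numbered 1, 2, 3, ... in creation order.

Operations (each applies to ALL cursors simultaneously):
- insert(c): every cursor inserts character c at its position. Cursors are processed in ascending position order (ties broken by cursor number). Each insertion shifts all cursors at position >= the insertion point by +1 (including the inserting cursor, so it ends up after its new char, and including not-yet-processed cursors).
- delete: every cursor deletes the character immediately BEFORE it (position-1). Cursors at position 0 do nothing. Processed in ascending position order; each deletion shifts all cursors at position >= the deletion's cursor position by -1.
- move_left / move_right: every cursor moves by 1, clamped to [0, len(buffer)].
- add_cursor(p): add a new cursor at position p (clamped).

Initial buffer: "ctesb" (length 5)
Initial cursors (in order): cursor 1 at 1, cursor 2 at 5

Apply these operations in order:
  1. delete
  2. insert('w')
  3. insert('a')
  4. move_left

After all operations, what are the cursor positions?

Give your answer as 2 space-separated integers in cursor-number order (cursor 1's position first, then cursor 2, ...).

After op 1 (delete): buffer="tes" (len 3), cursors c1@0 c2@3, authorship ...
After op 2 (insert('w')): buffer="wtesw" (len 5), cursors c1@1 c2@5, authorship 1...2
After op 3 (insert('a')): buffer="wateswa" (len 7), cursors c1@2 c2@7, authorship 11...22
After op 4 (move_left): buffer="wateswa" (len 7), cursors c1@1 c2@6, authorship 11...22

Answer: 1 6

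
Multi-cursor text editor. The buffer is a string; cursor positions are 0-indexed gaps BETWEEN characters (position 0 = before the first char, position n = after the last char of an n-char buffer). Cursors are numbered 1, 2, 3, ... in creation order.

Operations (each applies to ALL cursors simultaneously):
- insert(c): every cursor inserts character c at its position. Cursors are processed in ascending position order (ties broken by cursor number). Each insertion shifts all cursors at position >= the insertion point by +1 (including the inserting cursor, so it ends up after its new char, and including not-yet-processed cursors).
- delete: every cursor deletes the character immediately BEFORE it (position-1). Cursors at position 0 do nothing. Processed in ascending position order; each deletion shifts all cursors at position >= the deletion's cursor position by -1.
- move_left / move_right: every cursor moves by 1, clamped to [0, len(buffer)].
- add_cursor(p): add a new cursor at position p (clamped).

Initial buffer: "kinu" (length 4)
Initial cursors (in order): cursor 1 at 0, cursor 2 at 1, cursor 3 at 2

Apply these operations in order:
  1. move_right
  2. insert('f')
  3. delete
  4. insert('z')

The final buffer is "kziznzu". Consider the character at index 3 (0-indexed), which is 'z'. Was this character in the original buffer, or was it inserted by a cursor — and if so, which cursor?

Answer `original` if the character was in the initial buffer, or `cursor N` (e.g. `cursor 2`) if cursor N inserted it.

After op 1 (move_right): buffer="kinu" (len 4), cursors c1@1 c2@2 c3@3, authorship ....
After op 2 (insert('f')): buffer="kfifnfu" (len 7), cursors c1@2 c2@4 c3@6, authorship .1.2.3.
After op 3 (delete): buffer="kinu" (len 4), cursors c1@1 c2@2 c3@3, authorship ....
After op 4 (insert('z')): buffer="kziznzu" (len 7), cursors c1@2 c2@4 c3@6, authorship .1.2.3.
Authorship (.=original, N=cursor N): . 1 . 2 . 3 .
Index 3: author = 2

Answer: cursor 2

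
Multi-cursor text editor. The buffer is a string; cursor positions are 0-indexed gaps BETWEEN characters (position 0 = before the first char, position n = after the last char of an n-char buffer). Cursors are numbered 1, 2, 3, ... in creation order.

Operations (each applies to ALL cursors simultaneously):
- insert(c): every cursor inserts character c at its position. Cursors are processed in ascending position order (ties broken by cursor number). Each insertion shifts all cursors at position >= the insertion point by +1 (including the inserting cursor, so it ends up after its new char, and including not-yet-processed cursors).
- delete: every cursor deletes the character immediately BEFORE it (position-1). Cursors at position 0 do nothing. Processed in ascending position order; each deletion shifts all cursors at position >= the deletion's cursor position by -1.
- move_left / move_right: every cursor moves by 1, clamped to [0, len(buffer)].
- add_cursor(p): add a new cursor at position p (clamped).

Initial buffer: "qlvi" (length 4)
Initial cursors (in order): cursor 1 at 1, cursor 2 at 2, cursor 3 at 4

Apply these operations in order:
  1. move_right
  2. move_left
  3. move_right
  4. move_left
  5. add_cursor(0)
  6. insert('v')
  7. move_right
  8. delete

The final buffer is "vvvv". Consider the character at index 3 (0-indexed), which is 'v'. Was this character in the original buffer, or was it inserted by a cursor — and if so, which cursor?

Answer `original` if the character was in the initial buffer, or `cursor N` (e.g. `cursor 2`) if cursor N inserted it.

After op 1 (move_right): buffer="qlvi" (len 4), cursors c1@2 c2@3 c3@4, authorship ....
After op 2 (move_left): buffer="qlvi" (len 4), cursors c1@1 c2@2 c3@3, authorship ....
After op 3 (move_right): buffer="qlvi" (len 4), cursors c1@2 c2@3 c3@4, authorship ....
After op 4 (move_left): buffer="qlvi" (len 4), cursors c1@1 c2@2 c3@3, authorship ....
After op 5 (add_cursor(0)): buffer="qlvi" (len 4), cursors c4@0 c1@1 c2@2 c3@3, authorship ....
After op 6 (insert('v')): buffer="vqvlvvvi" (len 8), cursors c4@1 c1@3 c2@5 c3@7, authorship 4.1.2.3.
After op 7 (move_right): buffer="vqvlvvvi" (len 8), cursors c4@2 c1@4 c2@6 c3@8, authorship 4.1.2.3.
After op 8 (delete): buffer="vvvv" (len 4), cursors c4@1 c1@2 c2@3 c3@4, authorship 4123
Authorship (.=original, N=cursor N): 4 1 2 3
Index 3: author = 3

Answer: cursor 3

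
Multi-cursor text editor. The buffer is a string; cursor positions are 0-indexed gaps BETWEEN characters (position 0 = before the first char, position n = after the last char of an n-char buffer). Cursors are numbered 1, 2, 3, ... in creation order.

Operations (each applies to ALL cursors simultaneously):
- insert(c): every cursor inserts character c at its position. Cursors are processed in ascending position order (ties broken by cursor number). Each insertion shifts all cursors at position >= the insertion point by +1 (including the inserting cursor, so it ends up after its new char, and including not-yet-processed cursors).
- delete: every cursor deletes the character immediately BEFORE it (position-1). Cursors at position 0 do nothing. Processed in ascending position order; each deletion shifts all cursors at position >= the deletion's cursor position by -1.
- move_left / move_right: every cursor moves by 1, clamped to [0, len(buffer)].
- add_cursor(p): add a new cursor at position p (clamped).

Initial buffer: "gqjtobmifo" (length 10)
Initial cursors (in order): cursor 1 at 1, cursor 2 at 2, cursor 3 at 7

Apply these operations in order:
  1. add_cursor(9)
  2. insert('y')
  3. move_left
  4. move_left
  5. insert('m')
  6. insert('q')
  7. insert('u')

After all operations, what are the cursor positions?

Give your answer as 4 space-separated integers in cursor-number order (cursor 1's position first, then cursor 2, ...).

After op 1 (add_cursor(9)): buffer="gqjtobmifo" (len 10), cursors c1@1 c2@2 c3@7 c4@9, authorship ..........
After op 2 (insert('y')): buffer="gyqyjtobmyifyo" (len 14), cursors c1@2 c2@4 c3@10 c4@13, authorship .1.2.....3..4.
After op 3 (move_left): buffer="gyqyjtobmyifyo" (len 14), cursors c1@1 c2@3 c3@9 c4@12, authorship .1.2.....3..4.
After op 4 (move_left): buffer="gyqyjtobmyifyo" (len 14), cursors c1@0 c2@2 c3@8 c4@11, authorship .1.2.....3..4.
After op 5 (insert('m')): buffer="mgymqyjtobmmyimfyo" (len 18), cursors c1@1 c2@4 c3@11 c4@15, authorship 1.12.2....3.3.4.4.
After op 6 (insert('q')): buffer="mqgymqqyjtobmqmyimqfyo" (len 22), cursors c1@2 c2@6 c3@14 c4@19, authorship 11.122.2....33.3.44.4.
After op 7 (insert('u')): buffer="mqugymquqyjtobmqumyimqufyo" (len 26), cursors c1@3 c2@8 c3@17 c4@23, authorship 111.1222.2....333.3.444.4.

Answer: 3 8 17 23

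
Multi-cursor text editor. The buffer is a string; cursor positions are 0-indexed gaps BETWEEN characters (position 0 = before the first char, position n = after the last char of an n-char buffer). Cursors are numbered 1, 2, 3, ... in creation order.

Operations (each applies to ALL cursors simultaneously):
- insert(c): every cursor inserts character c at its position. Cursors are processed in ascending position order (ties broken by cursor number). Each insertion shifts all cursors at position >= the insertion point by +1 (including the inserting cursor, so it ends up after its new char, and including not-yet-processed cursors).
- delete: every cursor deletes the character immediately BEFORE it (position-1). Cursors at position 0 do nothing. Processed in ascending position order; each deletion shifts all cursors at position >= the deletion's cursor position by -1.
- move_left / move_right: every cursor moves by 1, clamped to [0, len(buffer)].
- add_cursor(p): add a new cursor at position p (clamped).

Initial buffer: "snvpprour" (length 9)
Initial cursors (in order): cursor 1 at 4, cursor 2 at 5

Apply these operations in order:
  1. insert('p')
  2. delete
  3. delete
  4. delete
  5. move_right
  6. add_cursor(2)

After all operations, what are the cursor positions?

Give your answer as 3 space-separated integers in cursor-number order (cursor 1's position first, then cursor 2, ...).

Answer: 2 2 2

Derivation:
After op 1 (insert('p')): buffer="snvpppprour" (len 11), cursors c1@5 c2@7, authorship ....1.2....
After op 2 (delete): buffer="snvpprour" (len 9), cursors c1@4 c2@5, authorship .........
After op 3 (delete): buffer="snvrour" (len 7), cursors c1@3 c2@3, authorship .......
After op 4 (delete): buffer="srour" (len 5), cursors c1@1 c2@1, authorship .....
After op 5 (move_right): buffer="srour" (len 5), cursors c1@2 c2@2, authorship .....
After op 6 (add_cursor(2)): buffer="srour" (len 5), cursors c1@2 c2@2 c3@2, authorship .....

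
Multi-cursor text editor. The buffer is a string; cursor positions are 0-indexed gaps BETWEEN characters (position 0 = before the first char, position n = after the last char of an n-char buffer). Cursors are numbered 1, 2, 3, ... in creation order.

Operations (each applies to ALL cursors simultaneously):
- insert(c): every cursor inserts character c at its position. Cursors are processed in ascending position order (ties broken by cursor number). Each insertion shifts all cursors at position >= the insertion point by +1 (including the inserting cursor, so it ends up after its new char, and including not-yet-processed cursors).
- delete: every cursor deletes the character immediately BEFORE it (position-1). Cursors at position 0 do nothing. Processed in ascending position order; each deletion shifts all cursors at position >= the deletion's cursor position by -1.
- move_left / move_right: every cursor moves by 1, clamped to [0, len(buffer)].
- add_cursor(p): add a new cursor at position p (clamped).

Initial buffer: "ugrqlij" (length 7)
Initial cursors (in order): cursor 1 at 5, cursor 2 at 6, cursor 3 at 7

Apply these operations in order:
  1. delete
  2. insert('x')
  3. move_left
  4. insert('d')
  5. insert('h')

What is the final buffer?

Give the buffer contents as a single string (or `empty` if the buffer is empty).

After op 1 (delete): buffer="ugrq" (len 4), cursors c1@4 c2@4 c3@4, authorship ....
After op 2 (insert('x')): buffer="ugrqxxx" (len 7), cursors c1@7 c2@7 c3@7, authorship ....123
After op 3 (move_left): buffer="ugrqxxx" (len 7), cursors c1@6 c2@6 c3@6, authorship ....123
After op 4 (insert('d')): buffer="ugrqxxdddx" (len 10), cursors c1@9 c2@9 c3@9, authorship ....121233
After op 5 (insert('h')): buffer="ugrqxxdddhhhx" (len 13), cursors c1@12 c2@12 c3@12, authorship ....121231233

Answer: ugrqxxdddhhhx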